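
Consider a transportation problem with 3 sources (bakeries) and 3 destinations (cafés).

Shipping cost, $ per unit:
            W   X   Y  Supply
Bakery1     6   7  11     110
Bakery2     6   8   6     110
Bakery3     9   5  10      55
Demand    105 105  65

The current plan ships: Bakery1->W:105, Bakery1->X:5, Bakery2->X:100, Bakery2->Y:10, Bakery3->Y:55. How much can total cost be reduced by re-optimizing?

430

Current plan cost = 105·6 + 5·7 + 100·8 + 10·6 + 55·10 = $2075.
Optimal plan:
  Bakery1 to W: 60 × $6 = $360
  Bakery1 to X: 50 × $7 = $350
  Bakery2 to W: 45 × $6 = $270
  Bakery2 to Y: 65 × $6 = $390
  Bakery3 to X: 55 × $5 = $275
Optimal cost = $1645.
Saving = 2075 − 1645 = $430.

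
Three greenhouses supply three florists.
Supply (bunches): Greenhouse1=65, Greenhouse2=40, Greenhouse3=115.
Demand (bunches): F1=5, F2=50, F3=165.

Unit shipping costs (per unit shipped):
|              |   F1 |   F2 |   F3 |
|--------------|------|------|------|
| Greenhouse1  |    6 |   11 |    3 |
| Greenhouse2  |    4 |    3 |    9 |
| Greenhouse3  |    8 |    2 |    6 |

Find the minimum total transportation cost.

950

A cheapest plan:
  Greenhouse1–F3: 65 bunches
  Greenhouse2–F1: 5 bunches
  Greenhouse2–F2: 35 bunches
  Greenhouse3–F2: 15 bunches
  Greenhouse3–F3: 100 bunches
Total cost = 950.
(Supply check: Greenhouse1 ships 65; Greenhouse2 ships 40; Greenhouse3 ships 115.)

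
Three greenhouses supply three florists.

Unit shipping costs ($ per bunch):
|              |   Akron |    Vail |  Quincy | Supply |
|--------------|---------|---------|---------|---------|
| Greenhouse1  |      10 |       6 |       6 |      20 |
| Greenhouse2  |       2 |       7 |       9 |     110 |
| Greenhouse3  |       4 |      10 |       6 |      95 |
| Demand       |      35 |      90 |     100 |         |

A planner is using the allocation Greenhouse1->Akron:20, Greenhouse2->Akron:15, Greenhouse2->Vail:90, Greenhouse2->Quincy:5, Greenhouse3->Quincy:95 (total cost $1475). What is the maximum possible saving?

190

Current plan cost = 20·10 + 15·2 + 90·7 + 5·9 + 95·6 = $1475.
Optimal plan:
  Greenhouse1->Vail: 15 × $6 = $90
  Greenhouse1->Quincy: 5 × $6 = $30
  Greenhouse2->Akron: 35 × $2 = $70
  Greenhouse2->Vail: 75 × $7 = $525
  Greenhouse3->Quincy: 95 × $6 = $570
Optimal cost = $1285.
Saving = 1475 − 1285 = $190.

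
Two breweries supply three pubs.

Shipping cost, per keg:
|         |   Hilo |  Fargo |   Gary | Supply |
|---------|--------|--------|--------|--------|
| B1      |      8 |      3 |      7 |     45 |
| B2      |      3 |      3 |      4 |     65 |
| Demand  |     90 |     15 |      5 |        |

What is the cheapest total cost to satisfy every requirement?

475

Optimal allocation:
  B1–Hilo: 25 kegs
  B1–Fargo: 15 kegs
  B1–Gary: 5 kegs
  B2–Hilo: 65 kegs
Total cost = 475.
(Supply check: B1 ships 45; B2 ships 65.)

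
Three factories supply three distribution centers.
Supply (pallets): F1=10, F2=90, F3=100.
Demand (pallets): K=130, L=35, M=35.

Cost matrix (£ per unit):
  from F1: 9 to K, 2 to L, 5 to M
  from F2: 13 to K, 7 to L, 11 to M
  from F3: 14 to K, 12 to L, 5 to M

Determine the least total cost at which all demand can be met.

2125

A cheapest plan:
  F1–L: 10 × £2 = £20
  F2–K: 65 × £13 = £845
  F2–L: 25 × £7 = £175
  F3–K: 65 × £14 = £910
  F3–M: 35 × £5 = £175
Total = 20 + 845 + 175 + 910 + 175 = £2125.
(Supply check: F1 ships 10; F2 ships 90; F3 ships 100.)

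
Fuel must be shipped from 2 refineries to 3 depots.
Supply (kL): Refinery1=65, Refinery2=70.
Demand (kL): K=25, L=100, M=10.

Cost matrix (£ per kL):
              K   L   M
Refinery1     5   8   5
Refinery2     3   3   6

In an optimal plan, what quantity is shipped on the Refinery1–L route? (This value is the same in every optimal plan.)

30

The minimum-cost plan:
  Refinery1–K: 25 × £5 = £125
  Refinery1–L: 30 × £8 = £240
  Refinery1–M: 10 × £5 = £50
  Refinery2–L: 70 × £3 = £210
Total cost = £625.
So Refinery1→L carries 30 kL.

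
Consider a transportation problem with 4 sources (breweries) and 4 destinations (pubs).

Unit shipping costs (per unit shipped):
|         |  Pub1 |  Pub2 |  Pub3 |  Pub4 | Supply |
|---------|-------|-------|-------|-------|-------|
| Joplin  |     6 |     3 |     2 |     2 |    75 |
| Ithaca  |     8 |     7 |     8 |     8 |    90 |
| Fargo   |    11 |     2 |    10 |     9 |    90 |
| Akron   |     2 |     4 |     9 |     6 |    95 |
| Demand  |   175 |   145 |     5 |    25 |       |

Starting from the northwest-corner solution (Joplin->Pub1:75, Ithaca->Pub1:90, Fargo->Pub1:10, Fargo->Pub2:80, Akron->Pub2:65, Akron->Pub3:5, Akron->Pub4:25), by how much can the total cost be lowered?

Current plan cost = 75·6 + 90·8 + 10·11 + 80·2 + 65·4 + 5·9 + 25·6 = 1895.
Optimal plan:
  Joplin→Pub2: 45 kegs
  Joplin→Pub3: 5 kegs
  Joplin→Pub4: 25 kegs
  Ithaca→Pub1: 80 kegs
  Ithaca→Pub2: 10 kegs
  Fargo→Pub2: 90 kegs
  Akron→Pub1: 95 kegs
Optimal cost = 1275.
Saving = 1895 − 1275 = 620.

620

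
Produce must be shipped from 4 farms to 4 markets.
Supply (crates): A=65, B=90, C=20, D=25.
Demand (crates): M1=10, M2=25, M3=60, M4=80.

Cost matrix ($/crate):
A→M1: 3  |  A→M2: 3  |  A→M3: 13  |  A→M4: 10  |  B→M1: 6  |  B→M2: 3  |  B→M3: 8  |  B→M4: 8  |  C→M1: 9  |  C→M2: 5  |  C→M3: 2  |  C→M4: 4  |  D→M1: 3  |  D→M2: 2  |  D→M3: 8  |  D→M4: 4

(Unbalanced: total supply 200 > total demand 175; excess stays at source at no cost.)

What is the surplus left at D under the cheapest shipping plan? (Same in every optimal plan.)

Minimum-cost shipments:
  A→M1: 10 crates
  A→M2: 25 crates
  A→M4: 5 crates
  B→M3: 40 crates
  B→M4: 50 crates
  C→M3: 20 crates
  D→M4: 25 crates
Total cost = $1015.
D ships 25 of its 25, leaving 0.

0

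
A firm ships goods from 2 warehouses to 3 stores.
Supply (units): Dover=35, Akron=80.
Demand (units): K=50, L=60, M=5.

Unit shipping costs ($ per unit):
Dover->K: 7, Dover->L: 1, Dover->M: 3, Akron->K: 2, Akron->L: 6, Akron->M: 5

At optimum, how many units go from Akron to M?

Solving gives:
  Dover to L: 35 × $1 = $35
  Akron to K: 50 × $2 = $100
  Akron to L: 25 × $6 = $150
  Akron to M: 5 × $5 = $25
Total cost = $310.
So Akron→M carries 5 units.

5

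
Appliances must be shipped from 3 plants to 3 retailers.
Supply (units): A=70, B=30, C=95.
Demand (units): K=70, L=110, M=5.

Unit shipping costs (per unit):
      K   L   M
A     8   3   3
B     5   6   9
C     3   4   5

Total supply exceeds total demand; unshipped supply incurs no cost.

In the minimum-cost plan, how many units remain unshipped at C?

An optimal plan:
  A->L: 65 × 3 = 195
  A->M: 5 × 3 = 15
  B->L: 20 × 6 = 120
  C->K: 70 × 3 = 210
  C->L: 25 × 4 = 100
Total cost = 640.
C ships 95 of its 95, leaving 0.

0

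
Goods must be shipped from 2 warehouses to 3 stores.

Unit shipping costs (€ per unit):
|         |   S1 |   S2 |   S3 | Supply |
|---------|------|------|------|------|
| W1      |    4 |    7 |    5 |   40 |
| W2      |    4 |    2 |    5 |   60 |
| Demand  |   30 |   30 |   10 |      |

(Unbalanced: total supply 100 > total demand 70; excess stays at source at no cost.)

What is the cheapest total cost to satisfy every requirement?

230

A cheapest plan:
  W1→S1: 30 × €4 = €120
  W1→S3: 10 × €5 = €50
  W2→S2: 30 × €2 = €60
Total = 120 + 50 + 60 = €230.
(Supply check: W1 ships 40; W2 ships 30.)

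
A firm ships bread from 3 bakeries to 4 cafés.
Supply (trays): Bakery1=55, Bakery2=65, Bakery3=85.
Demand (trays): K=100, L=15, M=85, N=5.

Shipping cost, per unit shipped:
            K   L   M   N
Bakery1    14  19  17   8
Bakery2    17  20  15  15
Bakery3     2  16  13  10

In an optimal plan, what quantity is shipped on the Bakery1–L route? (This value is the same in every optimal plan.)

15

The minimum-cost plan:
  Bakery1→K: 15 × 14 = 210
  Bakery1→L: 15 × 19 = 285
  Bakery1→M: 20 × 17 = 340
  Bakery1→N: 5 × 8 = 40
  Bakery2→M: 65 × 15 = 975
  Bakery3→K: 85 × 2 = 170
Total cost = 2020.
So Bakery1→L carries 15 trays.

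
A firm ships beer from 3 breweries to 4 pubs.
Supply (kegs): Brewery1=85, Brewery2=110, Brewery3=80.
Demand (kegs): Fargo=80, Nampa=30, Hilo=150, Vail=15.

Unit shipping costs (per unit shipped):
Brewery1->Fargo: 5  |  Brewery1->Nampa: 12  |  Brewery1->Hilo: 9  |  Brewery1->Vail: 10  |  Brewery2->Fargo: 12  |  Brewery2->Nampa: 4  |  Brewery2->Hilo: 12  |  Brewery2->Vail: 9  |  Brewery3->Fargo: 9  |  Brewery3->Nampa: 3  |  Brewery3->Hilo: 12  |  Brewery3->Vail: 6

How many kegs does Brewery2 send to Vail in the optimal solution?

0

Solving gives:
  Brewery1->Fargo: 80 × 5 = 400
  Brewery1->Hilo: 5 × 9 = 45
  Brewery2->Hilo: 110 × 12 = 1320
  Brewery3->Nampa: 30 × 3 = 90
  Brewery3->Hilo: 35 × 12 = 420
  Brewery3->Vail: 15 × 6 = 90
Total cost = 2365.
The route Brewery2→Vail is not used.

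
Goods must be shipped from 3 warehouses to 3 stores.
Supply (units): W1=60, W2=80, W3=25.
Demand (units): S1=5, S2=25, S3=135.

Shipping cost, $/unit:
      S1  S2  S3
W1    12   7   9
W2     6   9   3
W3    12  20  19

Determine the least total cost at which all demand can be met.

1170

Optimal allocation:
  W1→S2: 25 × $7 = $175
  W1→S3: 35 × $9 = $315
  W2→S3: 80 × $3 = $240
  W3→S1: 5 × $12 = $60
  W3→S3: 20 × $19 = $380
Total = 175 + 315 + 240 + 60 + 380 = $1170.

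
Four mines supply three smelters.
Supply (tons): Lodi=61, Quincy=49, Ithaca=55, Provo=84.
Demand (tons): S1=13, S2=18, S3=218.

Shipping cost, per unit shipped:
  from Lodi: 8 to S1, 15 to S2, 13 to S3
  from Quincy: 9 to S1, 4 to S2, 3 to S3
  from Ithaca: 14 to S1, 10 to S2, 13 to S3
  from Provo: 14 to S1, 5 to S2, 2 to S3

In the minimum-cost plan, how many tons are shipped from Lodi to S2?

0

The minimum-cost plan:
  Lodi->S1: 13 tons
  Lodi->S3: 48 tons
  Quincy->S3: 49 tons
  Ithaca->S2: 18 tons
  Ithaca->S3: 37 tons
  Provo->S3: 84 tons
Total cost = 1704.
The route Lodi→S2 is not used.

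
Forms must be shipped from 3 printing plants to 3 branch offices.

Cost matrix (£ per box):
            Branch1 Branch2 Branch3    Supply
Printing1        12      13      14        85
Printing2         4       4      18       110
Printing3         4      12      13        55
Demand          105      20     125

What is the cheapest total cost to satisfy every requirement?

An optimal shipping plan:
  Printing1→Branch3: 85 × £14 = £1190
  Printing2→Branch1: 90 × £4 = £360
  Printing2→Branch2: 20 × £4 = £80
  Printing3→Branch1: 15 × £4 = £60
  Printing3→Branch3: 40 × £13 = £520
Total = 1190 + 360 + 80 + 60 + 520 = £2210.

2210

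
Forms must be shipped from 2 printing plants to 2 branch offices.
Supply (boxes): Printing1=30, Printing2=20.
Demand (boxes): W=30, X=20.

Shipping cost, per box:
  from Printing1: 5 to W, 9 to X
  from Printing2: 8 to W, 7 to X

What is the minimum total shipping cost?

290

A cheapest plan:
  Printing1–W: 30 × 5 = 150
  Printing2–X: 20 × 7 = 140
Total = 150 + 140 = 290.
(Supply check: Printing1 ships 30; Printing2 ships 20.)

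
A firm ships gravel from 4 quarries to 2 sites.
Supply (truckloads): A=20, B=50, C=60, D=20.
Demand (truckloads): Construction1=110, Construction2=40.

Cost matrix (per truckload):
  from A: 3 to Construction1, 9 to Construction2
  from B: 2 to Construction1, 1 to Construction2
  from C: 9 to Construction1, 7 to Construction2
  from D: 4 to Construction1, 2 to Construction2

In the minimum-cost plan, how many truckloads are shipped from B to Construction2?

The minimum-cost plan:
  A–Construction1: 20 × 3 = 60
  B–Construction1: 50 × 2 = 100
  C–Construction1: 20 × 9 = 180
  C–Construction2: 40 × 7 = 280
  D–Construction1: 20 × 4 = 80
Total cost = 700.
The route B→Construction2 is not used.

0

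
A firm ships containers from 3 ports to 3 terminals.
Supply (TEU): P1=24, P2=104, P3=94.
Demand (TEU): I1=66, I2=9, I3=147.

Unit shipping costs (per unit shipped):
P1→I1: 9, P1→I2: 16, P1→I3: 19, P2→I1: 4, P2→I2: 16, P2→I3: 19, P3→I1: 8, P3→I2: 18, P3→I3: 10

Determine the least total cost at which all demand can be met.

An optimal shipping plan:
  P1–I3: 24 TEU
  P2–I1: 66 TEU
  P2–I2: 9 TEU
  P2–I3: 29 TEU
  P3–I3: 94 TEU
Total cost = 2355.

2355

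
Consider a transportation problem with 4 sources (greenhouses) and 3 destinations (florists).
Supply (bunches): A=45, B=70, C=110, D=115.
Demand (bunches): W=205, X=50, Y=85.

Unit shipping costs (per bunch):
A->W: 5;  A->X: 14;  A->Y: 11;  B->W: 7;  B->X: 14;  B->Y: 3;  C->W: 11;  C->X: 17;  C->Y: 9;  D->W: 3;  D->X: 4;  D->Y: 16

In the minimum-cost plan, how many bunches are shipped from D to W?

65

Solving gives:
  A→W: 45 × 5 = 225
  B→Y: 70 × 3 = 210
  C→W: 95 × 11 = 1045
  C→Y: 15 × 9 = 135
  D→W: 65 × 3 = 195
  D→X: 50 × 4 = 200
Total cost = 2010.
So D→W carries 65 bunches.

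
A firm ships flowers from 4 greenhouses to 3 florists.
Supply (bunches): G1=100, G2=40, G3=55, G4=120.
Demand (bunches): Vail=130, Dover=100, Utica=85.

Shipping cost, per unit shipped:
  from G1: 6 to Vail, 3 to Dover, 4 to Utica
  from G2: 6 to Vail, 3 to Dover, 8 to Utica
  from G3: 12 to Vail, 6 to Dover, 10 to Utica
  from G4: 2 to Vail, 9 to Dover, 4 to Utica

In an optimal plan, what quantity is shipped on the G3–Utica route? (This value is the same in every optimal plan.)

0

The minimum-cost plan:
  G1 to Dover: 15 × 3 = 45
  G1 to Utica: 85 × 4 = 340
  G2 to Vail: 10 × 6 = 60
  G2 to Dover: 30 × 3 = 90
  G3 to Dover: 55 × 6 = 330
  G4 to Vail: 120 × 2 = 240
Total cost = 1105.
The route G3→Utica is not used.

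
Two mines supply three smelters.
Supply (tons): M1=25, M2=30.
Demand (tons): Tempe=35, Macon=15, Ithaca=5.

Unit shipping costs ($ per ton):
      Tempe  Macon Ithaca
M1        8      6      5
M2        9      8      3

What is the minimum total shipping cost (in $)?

410

Optimal allocation:
  M1 to Tempe: 10 × $8 = $80
  M1 to Macon: 15 × $6 = $90
  M2 to Tempe: 25 × $9 = $225
  M2 to Ithaca: 5 × $3 = $15
Total = 80 + 90 + 225 + 15 = $410.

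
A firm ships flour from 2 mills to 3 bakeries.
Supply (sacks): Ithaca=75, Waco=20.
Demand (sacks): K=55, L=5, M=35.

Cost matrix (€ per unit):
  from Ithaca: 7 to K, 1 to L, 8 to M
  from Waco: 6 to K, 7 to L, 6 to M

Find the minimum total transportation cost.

630

One minimum-cost allocation:
  Ithaca–K: 55 × €7 = €385
  Ithaca–L: 5 × €1 = €5
  Ithaca–M: 15 × €8 = €120
  Waco–M: 20 × €6 = €120
Total = 385 + 5 + 120 + 120 = €630.
(Supply check: Ithaca ships 75; Waco ships 20.)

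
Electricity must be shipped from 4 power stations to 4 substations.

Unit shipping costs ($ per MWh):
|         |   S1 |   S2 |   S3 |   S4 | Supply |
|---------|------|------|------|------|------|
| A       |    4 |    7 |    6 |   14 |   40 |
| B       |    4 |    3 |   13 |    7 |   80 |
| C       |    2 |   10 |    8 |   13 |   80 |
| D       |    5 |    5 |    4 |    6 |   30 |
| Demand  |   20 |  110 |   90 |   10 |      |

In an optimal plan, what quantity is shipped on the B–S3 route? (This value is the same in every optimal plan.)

0

Optimal shipments:
  A–S2: 30 × $7 = $210
  A–S3: 10 × $6 = $60
  B–S2: 80 × $3 = $240
  C–S1: 20 × $2 = $40
  C–S3: 60 × $8 = $480
  D–S3: 20 × $4 = $80
  D–S4: 10 × $6 = $60
Total cost = $1170.
The route B→S3 is not used.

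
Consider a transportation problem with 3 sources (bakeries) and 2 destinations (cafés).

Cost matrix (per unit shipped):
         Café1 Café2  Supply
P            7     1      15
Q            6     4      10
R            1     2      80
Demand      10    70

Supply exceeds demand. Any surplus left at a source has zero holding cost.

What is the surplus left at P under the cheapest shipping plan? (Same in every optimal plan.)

An optimal plan:
  P→Café2: 15 trays
  R→Café1: 10 trays
  R→Café2: 55 trays
Total cost = 135.
P ships 15 of its 15, leaving 0.

0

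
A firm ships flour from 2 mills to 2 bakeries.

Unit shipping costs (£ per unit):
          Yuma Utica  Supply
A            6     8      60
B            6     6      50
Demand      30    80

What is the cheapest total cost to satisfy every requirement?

One minimum-cost allocation:
  A to Yuma: 30 × £6 = £180
  A to Utica: 30 × £8 = £240
  B to Utica: 50 × £6 = £300
Total = 180 + 240 + 300 = £720.

720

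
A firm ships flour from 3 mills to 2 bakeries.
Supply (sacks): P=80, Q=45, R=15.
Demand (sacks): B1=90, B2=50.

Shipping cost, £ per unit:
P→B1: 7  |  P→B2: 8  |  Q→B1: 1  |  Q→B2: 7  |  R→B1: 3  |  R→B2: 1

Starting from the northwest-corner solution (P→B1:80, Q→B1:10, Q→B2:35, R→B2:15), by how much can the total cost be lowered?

Current plan cost = 80·7 + 10·1 + 35·7 + 15·1 = £830.
Optimal plan:
  P–B1: 45 × £7 = £315
  P–B2: 35 × £8 = £280
  Q–B1: 45 × £1 = £45
  R–B2: 15 × £1 = £15
Optimal cost = £655.
Saving = 830 − 655 = £175.

175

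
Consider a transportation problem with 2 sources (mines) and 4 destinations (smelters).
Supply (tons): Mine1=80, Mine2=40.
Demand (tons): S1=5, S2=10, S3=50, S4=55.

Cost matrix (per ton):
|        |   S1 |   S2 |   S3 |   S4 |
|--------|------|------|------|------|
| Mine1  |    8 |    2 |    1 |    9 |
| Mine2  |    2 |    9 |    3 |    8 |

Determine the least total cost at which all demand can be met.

540

One minimum-cost allocation:
  Mine1->S2: 10 × 2 = 20
  Mine1->S3: 50 × 1 = 50
  Mine1->S4: 20 × 9 = 180
  Mine2->S1: 5 × 2 = 10
  Mine2->S4: 35 × 8 = 280
Total = 20 + 50 + 180 + 10 + 280 = 540.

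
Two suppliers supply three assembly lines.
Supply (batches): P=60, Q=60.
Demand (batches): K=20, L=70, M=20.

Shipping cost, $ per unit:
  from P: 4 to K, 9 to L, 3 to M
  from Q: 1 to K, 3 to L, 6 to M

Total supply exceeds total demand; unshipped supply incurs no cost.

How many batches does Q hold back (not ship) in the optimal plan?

Minimum-cost shipments:
  P→K: 20 batches
  P→L: 10 batches
  P→M: 20 batches
  Q→L: 60 batches
Total cost = $410.
Q ships 60 of its 60, leaving 0.

0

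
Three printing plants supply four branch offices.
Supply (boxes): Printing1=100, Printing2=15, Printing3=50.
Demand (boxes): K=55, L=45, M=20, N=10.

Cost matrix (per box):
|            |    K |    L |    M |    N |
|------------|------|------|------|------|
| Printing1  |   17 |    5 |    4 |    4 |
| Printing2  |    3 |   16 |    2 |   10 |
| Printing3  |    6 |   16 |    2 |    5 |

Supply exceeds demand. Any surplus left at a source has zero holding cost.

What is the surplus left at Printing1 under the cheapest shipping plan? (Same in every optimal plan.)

35

Minimum-cost shipments:
  Printing1 to L: 45 × 5 = 225
  Printing1 to M: 10 × 4 = 40
  Printing1 to N: 10 × 4 = 40
  Printing2 to K: 15 × 3 = 45
  Printing3 to K: 40 × 6 = 240
  Printing3 to M: 10 × 2 = 20
Total cost = 610.
Printing1 ships 65 of its 100, leaving 35.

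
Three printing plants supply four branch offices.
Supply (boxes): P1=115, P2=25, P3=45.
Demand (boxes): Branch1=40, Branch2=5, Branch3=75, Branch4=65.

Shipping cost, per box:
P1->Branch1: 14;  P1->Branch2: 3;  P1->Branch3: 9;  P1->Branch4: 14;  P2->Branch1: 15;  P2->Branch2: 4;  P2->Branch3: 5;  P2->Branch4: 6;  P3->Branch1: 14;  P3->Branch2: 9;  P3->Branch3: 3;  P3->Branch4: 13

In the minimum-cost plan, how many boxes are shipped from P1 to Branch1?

40

Optimal shipments:
  P1 to Branch1: 40 × 14 = 560
  P1 to Branch2: 5 × 3 = 15
  P1 to Branch3: 30 × 9 = 270
  P1 to Branch4: 40 × 14 = 560
  P2 to Branch4: 25 × 6 = 150
  P3 to Branch3: 45 × 3 = 135
Total cost = 1690.
So P1→Branch1 carries 40 boxes.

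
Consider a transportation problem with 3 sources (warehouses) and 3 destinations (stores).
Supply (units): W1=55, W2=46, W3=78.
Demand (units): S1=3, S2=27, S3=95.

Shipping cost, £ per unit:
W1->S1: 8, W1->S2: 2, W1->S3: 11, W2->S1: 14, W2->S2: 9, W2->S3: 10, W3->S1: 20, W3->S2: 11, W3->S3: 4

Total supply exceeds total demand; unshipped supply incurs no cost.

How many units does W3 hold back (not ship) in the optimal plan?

0

Minimum-cost shipments:
  W1->S1: 3 units
  W1->S2: 27 units
  W2->S3: 17 units
  W3->S3: 78 units
Total cost = £560.
W3 ships 78 of its 78, leaving 0.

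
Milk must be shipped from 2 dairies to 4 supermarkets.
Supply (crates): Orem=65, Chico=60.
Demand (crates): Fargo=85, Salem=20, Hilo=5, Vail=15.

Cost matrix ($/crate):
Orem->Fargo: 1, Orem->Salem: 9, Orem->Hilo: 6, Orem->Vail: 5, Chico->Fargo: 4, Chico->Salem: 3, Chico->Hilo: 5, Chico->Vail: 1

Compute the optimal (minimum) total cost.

One minimum-cost allocation:
  Orem->Fargo: 65 crates
  Chico->Fargo: 20 crates
  Chico->Salem: 20 crates
  Chico->Hilo: 5 crates
  Chico->Vail: 15 crates
Total cost = $245.

245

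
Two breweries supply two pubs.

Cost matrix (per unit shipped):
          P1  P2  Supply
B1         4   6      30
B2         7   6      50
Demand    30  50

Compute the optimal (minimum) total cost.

A cheapest plan:
  B1 to P1: 30 × 4 = 120
  B2 to P2: 50 × 6 = 300
Total = 120 + 300 = 420.
(Supply check: B1 ships 30; B2 ships 50.)

420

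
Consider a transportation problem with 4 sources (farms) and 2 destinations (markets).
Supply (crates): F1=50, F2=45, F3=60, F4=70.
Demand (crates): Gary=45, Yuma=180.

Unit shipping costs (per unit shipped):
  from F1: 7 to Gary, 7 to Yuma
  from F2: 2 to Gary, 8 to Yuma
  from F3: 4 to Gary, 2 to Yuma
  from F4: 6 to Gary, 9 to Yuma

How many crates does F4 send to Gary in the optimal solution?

The minimum-cost plan:
  F1->Yuma: 50 × 7 = 350
  F2->Gary: 45 × 2 = 90
  F3->Yuma: 60 × 2 = 120
  F4->Yuma: 70 × 9 = 630
Total cost = 1190.
The route F4→Gary is not used.

0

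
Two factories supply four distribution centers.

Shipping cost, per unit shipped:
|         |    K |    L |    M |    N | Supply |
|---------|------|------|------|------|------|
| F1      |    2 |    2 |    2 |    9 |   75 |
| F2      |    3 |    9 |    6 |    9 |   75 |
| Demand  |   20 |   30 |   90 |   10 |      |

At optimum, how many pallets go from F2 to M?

Solving gives:
  F1→L: 30 × 2 = 60
  F1→M: 45 × 2 = 90
  F2→K: 20 × 3 = 60
  F2→M: 45 × 6 = 270
  F2→N: 10 × 9 = 90
Total cost = 570.
So F2→M carries 45 pallets.

45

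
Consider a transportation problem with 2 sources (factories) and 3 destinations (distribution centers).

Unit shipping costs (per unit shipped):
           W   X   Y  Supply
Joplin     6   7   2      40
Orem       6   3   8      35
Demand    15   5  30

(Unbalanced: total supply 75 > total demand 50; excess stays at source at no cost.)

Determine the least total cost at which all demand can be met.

165

Optimal allocation:
  Joplin–W: 10 × 6 = 60
  Joplin–Y: 30 × 2 = 60
  Orem–W: 5 × 6 = 30
  Orem–X: 5 × 3 = 15
Total = 60 + 60 + 30 + 15 = 165.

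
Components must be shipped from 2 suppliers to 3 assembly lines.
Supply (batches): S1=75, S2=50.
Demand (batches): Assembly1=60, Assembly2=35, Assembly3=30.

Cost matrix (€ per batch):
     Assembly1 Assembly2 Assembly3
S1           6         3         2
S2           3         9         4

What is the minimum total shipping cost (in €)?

An optimal shipping plan:
  S1->Assembly1: 10 × €6 = €60
  S1->Assembly2: 35 × €3 = €105
  S1->Assembly3: 30 × €2 = €60
  S2->Assembly1: 50 × €3 = €150
Total = 60 + 105 + 60 + 150 = €375.
(Supply check: S1 ships 75; S2 ships 50.)

375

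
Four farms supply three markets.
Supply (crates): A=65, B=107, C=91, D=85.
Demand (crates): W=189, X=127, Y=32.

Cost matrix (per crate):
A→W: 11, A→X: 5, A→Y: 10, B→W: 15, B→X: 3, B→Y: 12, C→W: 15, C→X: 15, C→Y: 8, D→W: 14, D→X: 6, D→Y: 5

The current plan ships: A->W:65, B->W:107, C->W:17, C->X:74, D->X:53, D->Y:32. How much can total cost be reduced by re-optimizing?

Current plan cost = 65·11 + 107·15 + 17·15 + 74·15 + 53·6 + 32·5 = 4163.
Optimal plan:
  A to W: 65 × 11 = 715
  B to X: 107 × 3 = 321
  C to W: 91 × 15 = 1365
  D to W: 33 × 14 = 462
  D to X: 20 × 6 = 120
  D to Y: 32 × 5 = 160
Optimal cost = 3143.
Saving = 4163 − 3143 = 1020.

1020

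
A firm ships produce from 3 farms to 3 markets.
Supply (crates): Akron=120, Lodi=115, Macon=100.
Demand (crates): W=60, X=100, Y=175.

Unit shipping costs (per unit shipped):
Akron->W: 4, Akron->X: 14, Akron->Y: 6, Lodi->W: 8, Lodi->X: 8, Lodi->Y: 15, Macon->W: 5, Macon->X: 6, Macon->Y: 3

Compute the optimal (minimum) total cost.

An optimal shipping plan:
  Akron–W: 45 × 4 = 180
  Akron–Y: 75 × 6 = 450
  Lodi–W: 15 × 8 = 120
  Lodi–X: 100 × 8 = 800
  Macon–Y: 100 × 3 = 300
Total = 180 + 450 + 120 + 800 + 300 = 1850.

1850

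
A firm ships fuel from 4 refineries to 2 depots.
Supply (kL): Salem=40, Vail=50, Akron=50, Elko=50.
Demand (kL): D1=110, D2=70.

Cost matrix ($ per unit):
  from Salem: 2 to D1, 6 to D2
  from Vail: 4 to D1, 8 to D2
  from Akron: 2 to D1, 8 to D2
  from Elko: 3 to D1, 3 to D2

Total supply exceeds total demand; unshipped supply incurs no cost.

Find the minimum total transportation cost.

570

One minimum-cost allocation:
  Salem to D1: 20 × $2 = $40
  Salem to D2: 20 × $6 = $120
  Vail to D1: 40 × $4 = $160
  Akron to D1: 50 × $2 = $100
  Elko to D2: 50 × $3 = $150
Total = 40 + 120 + 160 + 100 + 150 = $570.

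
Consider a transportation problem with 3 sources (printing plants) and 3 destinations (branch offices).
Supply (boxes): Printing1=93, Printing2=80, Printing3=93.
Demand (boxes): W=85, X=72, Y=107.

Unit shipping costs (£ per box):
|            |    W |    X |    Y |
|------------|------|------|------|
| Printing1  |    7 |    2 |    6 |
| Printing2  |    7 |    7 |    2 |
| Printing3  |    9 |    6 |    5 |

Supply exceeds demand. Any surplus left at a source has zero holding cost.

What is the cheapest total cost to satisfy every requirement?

One minimum-cost allocation:
  Printing1->W: 21 × £7 = £147
  Printing1->X: 72 × £2 = £144
  Printing2->Y: 80 × £2 = £160
  Printing3->W: 64 × £9 = £576
  Printing3->Y: 27 × £5 = £135
Total = 147 + 144 + 160 + 576 + 135 = £1162.

1162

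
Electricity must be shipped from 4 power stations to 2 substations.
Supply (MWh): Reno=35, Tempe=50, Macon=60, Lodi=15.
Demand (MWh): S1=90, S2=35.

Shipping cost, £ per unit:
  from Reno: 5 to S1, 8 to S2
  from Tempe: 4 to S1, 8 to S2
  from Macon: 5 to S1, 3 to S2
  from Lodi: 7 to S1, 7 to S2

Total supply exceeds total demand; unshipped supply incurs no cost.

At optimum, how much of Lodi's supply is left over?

15

Minimum-cost shipments:
  Reno→S1: 15 × £5 = £75
  Tempe→S1: 50 × £4 = £200
  Macon→S1: 25 × £5 = £125
  Macon→S2: 35 × £3 = £105
Total cost = £505.
Lodi ships 0 of its 15, leaving 15.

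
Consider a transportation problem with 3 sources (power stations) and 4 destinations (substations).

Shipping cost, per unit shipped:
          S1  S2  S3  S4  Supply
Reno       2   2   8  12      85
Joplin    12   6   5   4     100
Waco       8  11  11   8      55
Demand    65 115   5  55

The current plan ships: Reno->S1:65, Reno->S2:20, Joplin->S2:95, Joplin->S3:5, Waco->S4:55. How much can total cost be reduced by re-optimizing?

110

Current plan cost = 65·2 + 20·2 + 95·6 + 5·5 + 55·8 = 1205.
Optimal plan:
  Reno to S1: 10 MWh
  Reno to S2: 75 MWh
  Joplin to S2: 40 MWh
  Joplin to S3: 5 MWh
  Joplin to S4: 55 MWh
  Waco to S1: 55 MWh
Optimal cost = 1095.
Saving = 1205 − 1095 = 110.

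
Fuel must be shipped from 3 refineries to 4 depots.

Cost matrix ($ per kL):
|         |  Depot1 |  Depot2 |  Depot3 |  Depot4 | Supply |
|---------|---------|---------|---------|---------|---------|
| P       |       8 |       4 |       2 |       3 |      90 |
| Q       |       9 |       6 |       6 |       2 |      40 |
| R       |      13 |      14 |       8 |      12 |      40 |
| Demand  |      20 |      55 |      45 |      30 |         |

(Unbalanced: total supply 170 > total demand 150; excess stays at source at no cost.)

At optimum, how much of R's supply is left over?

20

An optimal plan:
  P–Depot2: 55 kL
  P–Depot3: 35 kL
  Q–Depot1: 10 kL
  Q–Depot4: 30 kL
  R–Depot1: 10 kL
  R–Depot3: 10 kL
Total cost = $650.
R ships 20 of its 40, leaving 20.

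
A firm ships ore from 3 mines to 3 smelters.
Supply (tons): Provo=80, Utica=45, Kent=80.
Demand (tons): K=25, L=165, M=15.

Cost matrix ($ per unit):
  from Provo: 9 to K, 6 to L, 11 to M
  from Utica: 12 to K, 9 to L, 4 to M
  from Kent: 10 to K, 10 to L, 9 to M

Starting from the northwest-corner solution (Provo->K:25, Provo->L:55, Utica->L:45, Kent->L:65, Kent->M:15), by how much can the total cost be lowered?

135

Current plan cost = 25·9 + 55·6 + 45·9 + 65·10 + 15·9 = $1745.
Optimal plan:
  Provo to L: 80 × $6 = $480
  Utica to L: 30 × $9 = $270
  Utica to M: 15 × $4 = $60
  Kent to K: 25 × $10 = $250
  Kent to L: 55 × $10 = $550
Optimal cost = $1610.
Saving = 1745 − 1610 = $135.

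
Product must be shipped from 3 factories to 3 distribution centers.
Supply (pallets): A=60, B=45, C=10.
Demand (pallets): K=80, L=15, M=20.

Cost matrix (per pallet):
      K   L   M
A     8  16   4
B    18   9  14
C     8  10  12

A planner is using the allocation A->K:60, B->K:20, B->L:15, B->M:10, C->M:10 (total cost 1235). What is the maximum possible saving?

Current plan cost = 60·8 + 20·18 + 15·9 + 10·14 + 10·12 = 1235.
Optimal plan:
  A->K: 40 × 8 = 320
  A->M: 20 × 4 = 80
  B->K: 30 × 18 = 540
  B->L: 15 × 9 = 135
  C->K: 10 × 8 = 80
Optimal cost = 1155.
Saving = 1235 − 1155 = 80.

80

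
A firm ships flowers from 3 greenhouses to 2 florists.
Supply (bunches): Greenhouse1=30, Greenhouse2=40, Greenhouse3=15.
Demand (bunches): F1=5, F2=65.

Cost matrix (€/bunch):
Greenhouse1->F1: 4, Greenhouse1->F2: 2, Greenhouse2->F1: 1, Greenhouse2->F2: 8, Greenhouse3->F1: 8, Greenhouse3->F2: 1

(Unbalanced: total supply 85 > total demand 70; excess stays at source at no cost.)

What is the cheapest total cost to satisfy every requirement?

240

Optimal allocation:
  Greenhouse1→F2: 30 × €2 = €60
  Greenhouse2→F1: 5 × €1 = €5
  Greenhouse2→F2: 20 × €8 = €160
  Greenhouse3→F2: 15 × €1 = €15
Total = 60 + 5 + 160 + 15 = €240.
(Supply check: Greenhouse1 ships 30; Greenhouse2 ships 25; Greenhouse3 ships 15.)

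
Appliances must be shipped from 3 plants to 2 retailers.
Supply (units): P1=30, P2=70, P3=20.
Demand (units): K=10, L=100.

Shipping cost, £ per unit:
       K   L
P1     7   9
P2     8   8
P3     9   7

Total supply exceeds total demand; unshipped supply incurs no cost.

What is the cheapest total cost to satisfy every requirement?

Optimal allocation:
  P1→K: 10 × £7 = £70
  P1→L: 10 × £9 = £90
  P2→L: 70 × £8 = £560
  P3→L: 20 × £7 = £140
Total = 70 + 90 + 560 + 140 = £860.

860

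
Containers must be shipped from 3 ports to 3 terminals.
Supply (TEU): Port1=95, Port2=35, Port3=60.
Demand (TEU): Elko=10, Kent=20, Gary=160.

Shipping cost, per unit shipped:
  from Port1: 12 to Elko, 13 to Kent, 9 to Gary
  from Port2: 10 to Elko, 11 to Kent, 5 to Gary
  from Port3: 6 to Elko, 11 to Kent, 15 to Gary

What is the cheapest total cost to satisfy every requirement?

1760

An optimal shipping plan:
  Port1–Gary: 95 TEU
  Port2–Gary: 35 TEU
  Port3–Elko: 10 TEU
  Port3–Kent: 20 TEU
  Port3–Gary: 30 TEU
Total cost = 1760.
(Supply check: Port1 ships 95; Port2 ships 35; Port3 ships 60.)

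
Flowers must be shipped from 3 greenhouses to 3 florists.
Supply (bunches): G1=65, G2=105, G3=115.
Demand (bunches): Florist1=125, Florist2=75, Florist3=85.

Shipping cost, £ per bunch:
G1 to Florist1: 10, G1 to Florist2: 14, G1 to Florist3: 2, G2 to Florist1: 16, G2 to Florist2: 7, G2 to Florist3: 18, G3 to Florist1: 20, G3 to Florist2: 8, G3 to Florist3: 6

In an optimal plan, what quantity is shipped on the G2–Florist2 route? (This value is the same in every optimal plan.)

The minimum-cost plan:
  G1->Florist1: 65 × £10 = £650
  G2->Florist1: 60 × £16 = £960
  G2->Florist2: 45 × £7 = £315
  G3->Florist2: 30 × £8 = £240
  G3->Florist3: 85 × £6 = £510
Total cost = £2675.
So G2→Florist2 carries 45 bunches.

45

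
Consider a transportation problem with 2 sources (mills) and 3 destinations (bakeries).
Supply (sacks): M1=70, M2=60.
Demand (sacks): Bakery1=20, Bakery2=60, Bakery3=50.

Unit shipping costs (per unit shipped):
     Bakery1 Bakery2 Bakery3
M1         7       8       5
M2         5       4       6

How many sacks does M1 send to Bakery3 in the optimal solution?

Optimal shipments:
  M1→Bakery1: 20 sacks
  M1→Bakery3: 50 sacks
  M2→Bakery2: 60 sacks
Total cost = 630.
So M1→Bakery3 carries 50 sacks.

50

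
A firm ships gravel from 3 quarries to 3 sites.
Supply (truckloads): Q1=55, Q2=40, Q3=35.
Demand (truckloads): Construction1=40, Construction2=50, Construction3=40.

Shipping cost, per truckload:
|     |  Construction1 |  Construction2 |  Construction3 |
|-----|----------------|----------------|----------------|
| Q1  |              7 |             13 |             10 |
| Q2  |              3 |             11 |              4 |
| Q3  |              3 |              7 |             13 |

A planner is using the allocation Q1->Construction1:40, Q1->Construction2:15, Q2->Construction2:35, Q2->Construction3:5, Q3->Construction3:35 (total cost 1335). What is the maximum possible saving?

Current plan cost = 40·7 + 15·13 + 35·11 + 5·4 + 35·13 = 1335.
Optimal plan:
  Q1 to Construction1: 40 × 7 = 280
  Q1 to Construction2: 15 × 13 = 195
  Q2 to Construction3: 40 × 4 = 160
  Q3 to Construction2: 35 × 7 = 245
Optimal cost = 880.
Saving = 1335 − 880 = 455.

455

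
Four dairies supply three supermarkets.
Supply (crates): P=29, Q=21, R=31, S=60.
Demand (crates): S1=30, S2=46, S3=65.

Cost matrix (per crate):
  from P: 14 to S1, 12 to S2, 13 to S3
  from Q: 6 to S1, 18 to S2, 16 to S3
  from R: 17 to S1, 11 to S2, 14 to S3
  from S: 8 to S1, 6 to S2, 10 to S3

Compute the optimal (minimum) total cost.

1335

A cheapest plan:
  P→S3: 29 crates
  Q→S1: 21 crates
  R→S3: 31 crates
  S→S1: 9 crates
  S→S2: 46 crates
  S→S3: 5 crates
Total cost = 1335.
(Supply check: P ships 29; Q ships 21; R ships 31; S ships 60.)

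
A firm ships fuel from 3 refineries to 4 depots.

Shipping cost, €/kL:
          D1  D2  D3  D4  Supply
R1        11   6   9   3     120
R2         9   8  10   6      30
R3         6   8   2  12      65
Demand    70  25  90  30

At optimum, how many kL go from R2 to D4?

Solving gives:
  R1→D1: 40 × €11 = €440
  R1→D2: 25 × €6 = €150
  R1→D3: 25 × €9 = €225
  R1→D4: 30 × €3 = €90
  R2→D1: 30 × €9 = €270
  R3→D3: 65 × €2 = €130
Total cost = €1305.
The route R2→D4 is not used.

0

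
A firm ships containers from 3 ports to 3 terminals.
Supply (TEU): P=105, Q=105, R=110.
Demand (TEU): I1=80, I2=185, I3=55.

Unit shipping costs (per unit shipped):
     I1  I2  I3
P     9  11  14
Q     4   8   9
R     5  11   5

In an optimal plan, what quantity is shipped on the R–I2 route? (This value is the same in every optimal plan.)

0

Optimal shipments:
  P->I2: 105 × 11 = 1155
  Q->I1: 25 × 4 = 100
  Q->I2: 80 × 8 = 640
  R->I1: 55 × 5 = 275
  R->I3: 55 × 5 = 275
Total cost = 2445.
The route R→I2 is not used.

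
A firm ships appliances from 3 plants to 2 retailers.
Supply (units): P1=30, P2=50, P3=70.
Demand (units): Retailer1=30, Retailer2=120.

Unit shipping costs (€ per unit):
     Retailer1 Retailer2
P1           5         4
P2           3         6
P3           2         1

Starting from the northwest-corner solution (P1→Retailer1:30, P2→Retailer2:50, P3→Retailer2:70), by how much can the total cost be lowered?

120

Current plan cost = 30·5 + 50·6 + 70·1 = €520.
Optimal plan:
  P1→Retailer2: 30 units
  P2→Retailer1: 30 units
  P2→Retailer2: 20 units
  P3→Retailer2: 70 units
Optimal cost = €400.
Saving = 520 − 400 = €120.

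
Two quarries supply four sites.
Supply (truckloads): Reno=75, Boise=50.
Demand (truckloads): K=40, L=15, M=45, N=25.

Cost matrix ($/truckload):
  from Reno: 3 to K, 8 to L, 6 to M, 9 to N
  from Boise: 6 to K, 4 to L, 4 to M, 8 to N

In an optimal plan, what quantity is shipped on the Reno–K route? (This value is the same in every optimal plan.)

Optimal shipments:
  Reno→K: 40 truckloads
  Reno→M: 10 truckloads
  Reno→N: 25 truckloads
  Boise→L: 15 truckloads
  Boise→M: 35 truckloads
Total cost = $605.
So Reno→K carries 40 truckloads.

40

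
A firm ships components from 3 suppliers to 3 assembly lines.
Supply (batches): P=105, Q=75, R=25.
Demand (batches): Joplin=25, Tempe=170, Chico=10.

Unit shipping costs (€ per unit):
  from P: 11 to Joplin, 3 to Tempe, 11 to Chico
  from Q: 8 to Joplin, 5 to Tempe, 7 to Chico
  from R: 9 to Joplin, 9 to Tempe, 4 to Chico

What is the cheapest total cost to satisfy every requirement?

An optimal shipping plan:
  P–Tempe: 105 × €3 = €315
  Q–Joplin: 10 × €8 = €80
  Q–Tempe: 65 × €5 = €325
  R–Joplin: 15 × €9 = €135
  R–Chico: 10 × €4 = €40
Total = 315 + 80 + 325 + 135 + 40 = €895.

895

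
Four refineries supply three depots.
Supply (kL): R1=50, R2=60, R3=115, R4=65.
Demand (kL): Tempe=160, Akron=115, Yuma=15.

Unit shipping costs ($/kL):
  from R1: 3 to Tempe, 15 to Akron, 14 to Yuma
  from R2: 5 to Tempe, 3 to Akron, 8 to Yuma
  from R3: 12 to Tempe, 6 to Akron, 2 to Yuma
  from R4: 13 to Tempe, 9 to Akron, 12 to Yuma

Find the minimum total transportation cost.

1865

One minimum-cost allocation:
  R1->Tempe: 50 kL
  R2->Tempe: 60 kL
  R3->Akron: 100 kL
  R3->Yuma: 15 kL
  R4->Tempe: 50 kL
  R4->Akron: 15 kL
Total cost = $1865.
(Supply check: R1 ships 50; R2 ships 60; R3 ships 115; R4 ships 65.)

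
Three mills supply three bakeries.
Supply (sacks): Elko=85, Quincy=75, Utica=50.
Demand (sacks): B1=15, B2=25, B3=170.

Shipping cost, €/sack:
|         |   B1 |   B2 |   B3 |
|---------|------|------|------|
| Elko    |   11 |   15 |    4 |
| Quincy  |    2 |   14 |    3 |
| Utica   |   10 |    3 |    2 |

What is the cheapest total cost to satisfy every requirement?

One minimum-cost allocation:
  Elko->B3: 85 × €4 = €340
  Quincy->B1: 15 × €2 = €30
  Quincy->B3: 60 × €3 = €180
  Utica->B2: 25 × €3 = €75
  Utica->B3: 25 × €2 = €50
Total = 340 + 30 + 180 + 75 + 50 = €675.

675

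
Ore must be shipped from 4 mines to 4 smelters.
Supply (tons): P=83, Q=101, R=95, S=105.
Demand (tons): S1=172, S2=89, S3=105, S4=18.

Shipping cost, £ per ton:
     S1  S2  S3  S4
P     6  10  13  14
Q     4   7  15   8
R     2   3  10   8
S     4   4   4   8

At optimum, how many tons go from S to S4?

The minimum-cost plan:
  P to S1: 83 × £6 = £498
  Q to S1: 83 × £4 = £332
  Q to S4: 18 × £8 = £144
  R to S1: 6 × £2 = £12
  R to S2: 89 × £3 = £267
  S to S3: 105 × £4 = £420
Total cost = £1673.
The route S→S4 is not used.

0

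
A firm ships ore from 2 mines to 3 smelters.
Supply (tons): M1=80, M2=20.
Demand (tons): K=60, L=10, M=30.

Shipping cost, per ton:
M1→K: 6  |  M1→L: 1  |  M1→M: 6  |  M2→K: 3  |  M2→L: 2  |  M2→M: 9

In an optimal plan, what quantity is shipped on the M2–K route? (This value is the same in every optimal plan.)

Optimal shipments:
  M1 to K: 40 × 6 = 240
  M1 to L: 10 × 1 = 10
  M1 to M: 30 × 6 = 180
  M2 to K: 20 × 3 = 60
Total cost = 490.
So M2→K carries 20 tons.

20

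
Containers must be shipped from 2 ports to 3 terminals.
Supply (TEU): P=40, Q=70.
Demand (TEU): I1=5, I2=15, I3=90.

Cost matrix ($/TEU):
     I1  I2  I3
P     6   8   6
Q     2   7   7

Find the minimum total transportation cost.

705

A cheapest plan:
  P–I3: 40 × $6 = $240
  Q–I1: 5 × $2 = $10
  Q–I2: 15 × $7 = $105
  Q–I3: 50 × $7 = $350
Total = 240 + 10 + 105 + 350 = $705.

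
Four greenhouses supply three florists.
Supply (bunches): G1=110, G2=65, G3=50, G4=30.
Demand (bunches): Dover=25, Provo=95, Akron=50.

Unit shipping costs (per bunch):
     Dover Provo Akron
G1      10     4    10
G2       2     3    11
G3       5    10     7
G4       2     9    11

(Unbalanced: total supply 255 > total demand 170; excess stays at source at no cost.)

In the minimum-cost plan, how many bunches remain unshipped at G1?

80

An optimal plan:
  G1 to Provo: 30 bunches
  G2 to Provo: 65 bunches
  G3 to Akron: 50 bunches
  G4 to Dover: 25 bunches
Total cost = 715.
G1 ships 30 of its 110, leaving 80.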